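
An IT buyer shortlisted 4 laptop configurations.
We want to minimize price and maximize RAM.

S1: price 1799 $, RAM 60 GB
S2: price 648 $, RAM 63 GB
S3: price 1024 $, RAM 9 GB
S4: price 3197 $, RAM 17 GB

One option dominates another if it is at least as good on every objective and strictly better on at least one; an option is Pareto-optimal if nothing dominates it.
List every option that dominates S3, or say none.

S2: price 648≤1024, RAM 63≥9 — dominates S3.
Others (S1, S4) are each worse than S3 on at least one objective.

S2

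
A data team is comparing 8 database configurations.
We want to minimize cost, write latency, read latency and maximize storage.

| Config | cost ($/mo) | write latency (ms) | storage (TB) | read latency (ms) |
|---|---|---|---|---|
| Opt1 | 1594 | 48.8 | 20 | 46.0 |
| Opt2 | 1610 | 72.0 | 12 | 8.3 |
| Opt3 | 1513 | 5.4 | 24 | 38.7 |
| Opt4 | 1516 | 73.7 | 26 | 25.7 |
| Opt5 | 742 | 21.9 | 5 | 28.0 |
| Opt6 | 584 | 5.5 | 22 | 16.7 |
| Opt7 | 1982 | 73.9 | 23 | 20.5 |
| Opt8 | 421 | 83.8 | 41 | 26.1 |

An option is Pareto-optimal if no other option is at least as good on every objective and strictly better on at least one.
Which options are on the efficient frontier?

Opt1: dominated by Opt3 (cost 1513≤1594, write latency 5.4≤48.8, storage 24≥20, read latency 38.7≤46.0).
Opt2: not dominated (best read latency).
Opt3: not dominated (best write latency).
Opt4: not dominated.
Opt5: dominated by Opt6 (cost 584≤742, write latency 5.5≤21.9, storage 22≥5, read latency 16.7≤28.0).
Opt6: not dominated.
Opt7: not dominated.
Opt8: not dominated (best cost).

Opt2, Opt3, Opt4, Opt6, Opt7, Opt8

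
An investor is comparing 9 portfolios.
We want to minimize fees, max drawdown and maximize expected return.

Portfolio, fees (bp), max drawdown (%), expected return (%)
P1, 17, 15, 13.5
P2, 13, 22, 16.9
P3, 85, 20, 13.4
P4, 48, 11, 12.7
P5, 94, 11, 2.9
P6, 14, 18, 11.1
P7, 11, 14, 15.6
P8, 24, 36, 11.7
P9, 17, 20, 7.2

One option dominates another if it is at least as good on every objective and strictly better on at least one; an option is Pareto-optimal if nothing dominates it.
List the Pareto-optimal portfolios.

P2, P4, P7

P1: dominated by P7 (fees 11≤17, max drawdown 14≤15, expected return 15.6≥13.5).
P2: not dominated (best expected return).
P3: dominated by P1 (fees 17≤85, max drawdown 15≤20, expected return 13.5≥13.4).
P4: not dominated.
P5: dominated by P4 (fees 48≤94, max drawdown 11≤11, expected return 12.7≥2.9).
P6: dominated by P7 (fees 11≤14, max drawdown 14≤18, expected return 15.6≥11.1).
P7: not dominated (best fees).
P8: dominated by P1 (fees 17≤24, max drawdown 15≤36, expected return 13.5≥11.7).
P9: dominated by P1 (fees 17≤17, max drawdown 15≤20, expected return 13.5≥7.2).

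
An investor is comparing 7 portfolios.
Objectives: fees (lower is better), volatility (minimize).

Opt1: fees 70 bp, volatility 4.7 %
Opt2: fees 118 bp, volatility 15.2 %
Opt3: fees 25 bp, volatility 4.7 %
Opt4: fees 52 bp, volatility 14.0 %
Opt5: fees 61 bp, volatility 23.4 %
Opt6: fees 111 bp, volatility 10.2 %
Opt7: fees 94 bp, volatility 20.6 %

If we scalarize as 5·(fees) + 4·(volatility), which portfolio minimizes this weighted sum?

Opt1: 5·70 + 4·4.7 = 368.8
Opt2: 5·118 + 4·15.2 = 650.8
Opt3: 5·25 + 4·4.7 = 143.8
Opt4: 5·52 + 4·14.0 = 316.0
Opt5: 5·61 + 4·23.4 = 398.6
Opt6: 5·111 + 4·10.2 = 595.8
Opt7: 5·94 + 4·20.6 = 552.4
Lowest: Opt3 at 143.8.

Opt3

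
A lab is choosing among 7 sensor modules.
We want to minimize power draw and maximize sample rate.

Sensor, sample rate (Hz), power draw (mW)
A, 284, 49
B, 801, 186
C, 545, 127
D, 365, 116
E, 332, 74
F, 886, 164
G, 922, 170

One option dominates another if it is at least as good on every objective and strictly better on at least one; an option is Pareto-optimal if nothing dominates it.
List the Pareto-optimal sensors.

A: not dominated (best power draw).
B: dominated by F (sample rate 886≥801, power draw 164≤186).
C: not dominated.
D: not dominated.
E: not dominated.
F: not dominated.
G: not dominated (best sample rate).

A, C, D, E, F, G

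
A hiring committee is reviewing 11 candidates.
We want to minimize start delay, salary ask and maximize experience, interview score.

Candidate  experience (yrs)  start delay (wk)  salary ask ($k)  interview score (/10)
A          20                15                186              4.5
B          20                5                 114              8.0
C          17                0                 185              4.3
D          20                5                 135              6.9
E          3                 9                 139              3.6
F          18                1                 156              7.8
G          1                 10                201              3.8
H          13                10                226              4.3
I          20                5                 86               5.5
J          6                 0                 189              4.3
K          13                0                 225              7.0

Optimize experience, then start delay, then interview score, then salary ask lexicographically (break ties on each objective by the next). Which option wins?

B

First maximize experience: best is 20, kept {A, B, D, I}.
Then minimize start delay: best is 5, kept {B, D, I}.
Then maximize interview score: best is 8.0, kept {B}.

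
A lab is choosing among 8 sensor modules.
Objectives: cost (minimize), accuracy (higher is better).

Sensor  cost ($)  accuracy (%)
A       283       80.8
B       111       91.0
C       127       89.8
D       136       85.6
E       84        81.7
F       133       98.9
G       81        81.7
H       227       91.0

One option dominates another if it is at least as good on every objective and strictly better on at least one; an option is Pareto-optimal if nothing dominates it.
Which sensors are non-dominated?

B, F, G

A: dominated by B (cost 111≤283, accuracy 91.0≥80.8).
B: not dominated.
C: dominated by B (cost 111≤127, accuracy 91.0≥89.8).
D: dominated by B (cost 111≤136, accuracy 91.0≥85.6).
E: dominated by G (cost 81≤84, accuracy 81.7≥81.7).
F: not dominated (best accuracy).
G: not dominated (best cost).
H: dominated by B (cost 111≤227, accuracy 91.0≥91.0).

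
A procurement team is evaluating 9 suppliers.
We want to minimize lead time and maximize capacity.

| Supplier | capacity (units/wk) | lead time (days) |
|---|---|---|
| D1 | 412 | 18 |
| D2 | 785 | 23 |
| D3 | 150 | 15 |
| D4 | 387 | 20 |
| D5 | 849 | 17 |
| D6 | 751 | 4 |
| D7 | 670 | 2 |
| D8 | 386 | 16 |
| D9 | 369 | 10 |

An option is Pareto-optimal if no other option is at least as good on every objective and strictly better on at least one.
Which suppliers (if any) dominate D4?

D1: capacity 412≥387, lead time 18≤20 — dominates D4.
D5: capacity 849≥387, lead time 17≤20 — dominates D4.
D6: capacity 751≥387, lead time 4≤20 — dominates D4.
D7: capacity 670≥387, lead time 2≤20 — dominates D4.
Others (D2, D3, D8, D9) are each worse than D4 on at least one objective.

D1, D5, D6, D7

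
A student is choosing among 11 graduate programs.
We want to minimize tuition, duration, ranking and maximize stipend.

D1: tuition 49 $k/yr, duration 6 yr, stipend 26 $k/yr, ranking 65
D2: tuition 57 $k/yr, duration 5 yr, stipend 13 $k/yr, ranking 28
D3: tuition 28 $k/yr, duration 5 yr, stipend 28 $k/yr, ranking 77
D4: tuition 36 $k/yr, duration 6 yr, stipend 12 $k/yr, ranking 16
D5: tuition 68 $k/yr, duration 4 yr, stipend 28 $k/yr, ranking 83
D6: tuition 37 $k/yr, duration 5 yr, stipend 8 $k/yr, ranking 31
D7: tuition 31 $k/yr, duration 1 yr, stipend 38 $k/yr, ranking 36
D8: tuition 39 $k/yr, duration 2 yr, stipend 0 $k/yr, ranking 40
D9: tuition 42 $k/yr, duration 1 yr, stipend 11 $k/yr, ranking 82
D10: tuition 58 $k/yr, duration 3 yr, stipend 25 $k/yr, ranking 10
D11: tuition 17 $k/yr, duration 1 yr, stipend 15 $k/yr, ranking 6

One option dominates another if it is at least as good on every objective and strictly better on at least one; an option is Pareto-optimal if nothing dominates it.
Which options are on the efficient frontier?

D3, D7, D10, D11

D1: dominated by D7 (tuition 31≤49, duration 1≤6, stipend 38≥26, ranking 36≤65).
D2: dominated by D11 (tuition 17≤57, duration 1≤5, stipend 15≥13, ranking 6≤28).
D3: not dominated.
D4: dominated by D11 (tuition 17≤36, duration 1≤6, stipend 15≥12, ranking 6≤16).
D5: dominated by D7 (tuition 31≤68, duration 1≤4, stipend 38≥28, ranking 36≤83).
D6: dominated by D11 (tuition 17≤37, duration 1≤5, stipend 15≥8, ranking 6≤31).
D7: not dominated (best stipend).
D8: dominated by D7 (tuition 31≤39, duration 1≤2, stipend 38≥0, ranking 36≤40).
D9: dominated by D7 (tuition 31≤42, duration 1≤1, stipend 38≥11, ranking 36≤82).
D10: not dominated.
D11: not dominated (best tuition).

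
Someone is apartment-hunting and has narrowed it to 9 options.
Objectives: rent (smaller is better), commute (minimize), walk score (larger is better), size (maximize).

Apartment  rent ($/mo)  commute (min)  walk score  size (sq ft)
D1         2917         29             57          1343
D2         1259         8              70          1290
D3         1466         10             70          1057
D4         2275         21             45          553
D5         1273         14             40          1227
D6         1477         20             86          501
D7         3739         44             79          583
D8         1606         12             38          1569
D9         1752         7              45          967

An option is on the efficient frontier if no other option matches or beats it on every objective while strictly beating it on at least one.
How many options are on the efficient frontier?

6

D1: not dominated.
D2: not dominated (best rent).
D3: dominated by D2 (rent 1259≤1466, commute 8≤10, walk score 70≥70, size 1290≥1057).
D4: dominated by D2 (rent 1259≤2275, commute 8≤21, walk score 70≥45, size 1290≥553).
D5: dominated by D2 (rent 1259≤1273, commute 8≤14, walk score 70≥40, size 1290≥1227).
D6: not dominated (best walk score).
D7: not dominated.
D8: not dominated (best size).
D9: not dominated (best commute).
Pareto-optimal: D1, D2, D6, D7, D8, D9 → 6.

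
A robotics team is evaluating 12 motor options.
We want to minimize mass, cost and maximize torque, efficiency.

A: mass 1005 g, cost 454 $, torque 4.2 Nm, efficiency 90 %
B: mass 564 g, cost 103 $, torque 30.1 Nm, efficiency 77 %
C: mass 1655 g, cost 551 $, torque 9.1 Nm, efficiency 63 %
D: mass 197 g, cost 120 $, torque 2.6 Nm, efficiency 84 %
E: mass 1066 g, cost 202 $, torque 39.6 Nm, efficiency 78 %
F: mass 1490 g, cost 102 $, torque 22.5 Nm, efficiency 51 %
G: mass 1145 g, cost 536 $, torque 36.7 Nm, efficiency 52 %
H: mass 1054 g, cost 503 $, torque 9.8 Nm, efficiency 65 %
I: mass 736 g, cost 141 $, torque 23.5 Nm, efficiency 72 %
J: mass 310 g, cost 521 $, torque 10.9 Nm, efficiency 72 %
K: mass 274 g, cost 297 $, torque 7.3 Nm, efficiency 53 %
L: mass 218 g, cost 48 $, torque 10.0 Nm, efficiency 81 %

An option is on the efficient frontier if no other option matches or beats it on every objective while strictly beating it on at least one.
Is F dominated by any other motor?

No

A: worse on cost (454 vs 102).
B: worse on cost (103 vs 102).
C: worse on mass (1655 vs 1490).
D: worse on cost (120 vs 102).
E: worse on cost (202 vs 102).
G: worse on cost (536 vs 102).
H: worse on cost (503 vs 102).
I: worse on cost (141 vs 102).
J: worse on cost (521 vs 102).
K: worse on cost (297 vs 102).
L: worse on torque (10.0 vs 22.5).
No option is at least as good as F on every objective and strictly better on one.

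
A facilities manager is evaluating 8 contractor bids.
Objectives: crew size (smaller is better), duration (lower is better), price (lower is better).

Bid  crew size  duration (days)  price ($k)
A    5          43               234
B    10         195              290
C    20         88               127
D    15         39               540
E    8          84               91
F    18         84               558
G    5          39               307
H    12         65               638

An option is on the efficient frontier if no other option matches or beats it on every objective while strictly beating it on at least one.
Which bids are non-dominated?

A, E, G

A: not dominated.
B: dominated by A (crew size 5≤10, duration 43≤195, price 234≤290).
C: dominated by E (crew size 8≤20, duration 84≤88, price 91≤127).
D: dominated by G (crew size 5≤15, duration 39≤39, price 307≤540).
E: not dominated (best price).
F: dominated by A (crew size 5≤18, duration 43≤84, price 234≤558).
G: not dominated.
H: dominated by A (crew size 5≤12, duration 43≤65, price 234≤638).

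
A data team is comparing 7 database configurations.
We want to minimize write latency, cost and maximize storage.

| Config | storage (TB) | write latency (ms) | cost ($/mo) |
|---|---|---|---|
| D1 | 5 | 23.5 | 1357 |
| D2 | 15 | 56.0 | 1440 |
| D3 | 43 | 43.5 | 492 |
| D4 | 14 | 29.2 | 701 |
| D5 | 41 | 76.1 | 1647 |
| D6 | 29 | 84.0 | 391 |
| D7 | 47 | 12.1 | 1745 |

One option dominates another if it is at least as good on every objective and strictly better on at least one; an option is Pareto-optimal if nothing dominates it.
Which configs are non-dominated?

D1, D3, D4, D6, D7

D1: not dominated.
D2: dominated by D3 (storage 43≥15, write latency 43.5≤56.0, cost 492≤1440).
D3: not dominated.
D4: not dominated.
D5: dominated by D3 (storage 43≥41, write latency 43.5≤76.1, cost 492≤1647).
D6: not dominated (best cost).
D7: not dominated (best storage).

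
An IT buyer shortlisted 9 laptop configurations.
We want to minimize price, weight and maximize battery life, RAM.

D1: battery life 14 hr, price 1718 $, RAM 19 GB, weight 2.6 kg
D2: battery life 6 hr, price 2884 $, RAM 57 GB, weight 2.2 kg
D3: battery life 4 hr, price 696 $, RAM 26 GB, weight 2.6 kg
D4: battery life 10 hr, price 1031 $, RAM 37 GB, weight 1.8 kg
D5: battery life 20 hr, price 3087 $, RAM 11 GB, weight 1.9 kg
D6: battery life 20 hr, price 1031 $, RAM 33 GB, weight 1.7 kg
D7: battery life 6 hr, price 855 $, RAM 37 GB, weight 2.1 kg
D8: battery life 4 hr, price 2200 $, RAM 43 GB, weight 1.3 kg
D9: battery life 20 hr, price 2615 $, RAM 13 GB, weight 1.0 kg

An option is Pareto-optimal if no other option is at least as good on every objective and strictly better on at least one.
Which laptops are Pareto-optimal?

D2, D3, D4, D6, D7, D8, D9

D1: dominated by D6 (battery life 20≥14, price 1031≤1718, RAM 33≥19, weight 1.7≤2.6).
D2: not dominated (best RAM).
D3: not dominated (best price).
D4: not dominated.
D5: dominated by D6 (battery life 20≥20, price 1031≤3087, RAM 33≥11, weight 1.7≤1.9).
D6: not dominated.
D7: not dominated.
D8: not dominated.
D9: not dominated (best weight).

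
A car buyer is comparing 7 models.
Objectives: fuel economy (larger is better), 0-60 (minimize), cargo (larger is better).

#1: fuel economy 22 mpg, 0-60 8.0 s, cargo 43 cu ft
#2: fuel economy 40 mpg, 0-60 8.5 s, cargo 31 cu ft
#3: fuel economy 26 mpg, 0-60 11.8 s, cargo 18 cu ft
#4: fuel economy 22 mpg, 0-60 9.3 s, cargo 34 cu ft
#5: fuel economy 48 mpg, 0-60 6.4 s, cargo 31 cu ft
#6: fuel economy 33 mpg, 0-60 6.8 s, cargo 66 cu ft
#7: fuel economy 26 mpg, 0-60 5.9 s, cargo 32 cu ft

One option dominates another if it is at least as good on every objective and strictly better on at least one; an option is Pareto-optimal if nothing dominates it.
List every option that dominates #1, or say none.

#6: fuel economy 33≥22, 0-60 6.8≤8.0, cargo 66≥43 — dominates #1.
Others (#2, #3, #4, #5, #7) are each worse than #1 on at least one objective.

#6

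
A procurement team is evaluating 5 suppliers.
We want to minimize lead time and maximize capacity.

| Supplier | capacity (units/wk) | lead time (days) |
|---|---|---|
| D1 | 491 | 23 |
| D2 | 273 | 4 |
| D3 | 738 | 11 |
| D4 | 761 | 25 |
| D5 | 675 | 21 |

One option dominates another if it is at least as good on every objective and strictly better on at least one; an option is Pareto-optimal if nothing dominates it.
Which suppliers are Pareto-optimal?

D2, D3, D4

D1: dominated by D3 (capacity 738≥491, lead time 11≤23).
D2: not dominated (best lead time).
D3: not dominated.
D4: not dominated (best capacity).
D5: dominated by D3 (capacity 738≥675, lead time 11≤21).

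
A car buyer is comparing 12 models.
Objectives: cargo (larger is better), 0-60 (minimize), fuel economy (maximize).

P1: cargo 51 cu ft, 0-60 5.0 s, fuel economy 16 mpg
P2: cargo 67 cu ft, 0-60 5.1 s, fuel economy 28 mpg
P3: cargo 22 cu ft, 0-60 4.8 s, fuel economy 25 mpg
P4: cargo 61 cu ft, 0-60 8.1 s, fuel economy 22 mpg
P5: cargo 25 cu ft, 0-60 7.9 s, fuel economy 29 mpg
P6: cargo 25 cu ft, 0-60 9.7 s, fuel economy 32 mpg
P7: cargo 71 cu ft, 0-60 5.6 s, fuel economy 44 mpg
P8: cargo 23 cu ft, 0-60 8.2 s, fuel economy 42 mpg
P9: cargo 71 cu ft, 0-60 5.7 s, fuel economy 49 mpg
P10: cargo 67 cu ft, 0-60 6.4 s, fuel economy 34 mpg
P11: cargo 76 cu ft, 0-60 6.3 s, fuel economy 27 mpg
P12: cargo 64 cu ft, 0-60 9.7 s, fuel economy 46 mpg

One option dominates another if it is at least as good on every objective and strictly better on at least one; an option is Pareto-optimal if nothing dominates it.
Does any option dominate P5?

P7 vs P5: cargo 71≥25, 0-60 5.6≤7.9, fuel economy 44≥29 — P7 is at least as good on every objective and strictly better on at least one, so P7 dominates P5.

Yes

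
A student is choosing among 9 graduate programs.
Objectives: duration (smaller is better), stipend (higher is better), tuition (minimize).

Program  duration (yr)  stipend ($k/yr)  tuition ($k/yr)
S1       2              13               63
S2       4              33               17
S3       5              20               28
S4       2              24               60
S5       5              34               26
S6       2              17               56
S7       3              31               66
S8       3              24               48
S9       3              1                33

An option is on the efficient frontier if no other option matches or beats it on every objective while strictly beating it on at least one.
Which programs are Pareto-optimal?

S1: dominated by S4 (duration 2≤2, stipend 24≥13, tuition 60≤63).
S2: not dominated (best tuition).
S3: dominated by S2 (duration 4≤5, stipend 33≥20, tuition 17≤28).
S4: not dominated.
S5: not dominated (best stipend).
S6: not dominated.
S7: not dominated.
S8: not dominated.
S9: not dominated.

S2, S4, S5, S6, S7, S8, S9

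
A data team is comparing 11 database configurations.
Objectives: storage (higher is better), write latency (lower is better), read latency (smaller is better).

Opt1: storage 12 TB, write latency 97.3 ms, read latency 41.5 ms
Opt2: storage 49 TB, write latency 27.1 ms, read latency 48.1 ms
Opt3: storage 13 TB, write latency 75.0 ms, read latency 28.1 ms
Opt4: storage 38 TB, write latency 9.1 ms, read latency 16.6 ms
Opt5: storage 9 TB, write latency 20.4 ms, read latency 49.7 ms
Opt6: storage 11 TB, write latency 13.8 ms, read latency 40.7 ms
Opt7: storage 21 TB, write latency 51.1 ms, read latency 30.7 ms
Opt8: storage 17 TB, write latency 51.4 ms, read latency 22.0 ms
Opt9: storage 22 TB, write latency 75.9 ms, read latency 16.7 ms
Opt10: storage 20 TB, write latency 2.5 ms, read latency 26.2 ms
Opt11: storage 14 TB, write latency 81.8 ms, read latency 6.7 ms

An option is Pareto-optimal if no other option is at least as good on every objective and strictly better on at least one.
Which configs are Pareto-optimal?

Opt1: dominated by Opt3 (storage 13≥12, write latency 75.0≤97.3, read latency 28.1≤41.5).
Opt2: not dominated (best storage).
Opt3: dominated by Opt4 (storage 38≥13, write latency 9.1≤75.0, read latency 16.6≤28.1).
Opt4: not dominated.
Opt5: dominated by Opt4 (storage 38≥9, write latency 9.1≤20.4, read latency 16.6≤49.7).
Opt6: dominated by Opt4 (storage 38≥11, write latency 9.1≤13.8, read latency 16.6≤40.7).
Opt7: dominated by Opt4 (storage 38≥21, write latency 9.1≤51.1, read latency 16.6≤30.7).
Opt8: dominated by Opt4 (storage 38≥17, write latency 9.1≤51.4, read latency 16.6≤22.0).
Opt9: dominated by Opt4 (storage 38≥22, write latency 9.1≤75.9, read latency 16.6≤16.7).
Opt10: not dominated (best write latency).
Opt11: not dominated (best read latency).

Opt2, Opt4, Opt10, Opt11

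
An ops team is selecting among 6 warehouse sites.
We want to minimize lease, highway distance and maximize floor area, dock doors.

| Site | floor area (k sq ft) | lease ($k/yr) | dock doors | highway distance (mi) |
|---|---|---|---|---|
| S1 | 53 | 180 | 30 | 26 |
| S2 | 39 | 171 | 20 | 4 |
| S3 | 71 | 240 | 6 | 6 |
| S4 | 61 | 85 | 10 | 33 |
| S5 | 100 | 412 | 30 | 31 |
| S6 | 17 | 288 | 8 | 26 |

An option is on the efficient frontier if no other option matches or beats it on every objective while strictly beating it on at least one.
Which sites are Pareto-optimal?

S1, S2, S3, S4, S5

S1: not dominated.
S2: not dominated (best highway distance).
S3: not dominated.
S4: not dominated (best lease).
S5: not dominated (best floor area).
S6: dominated by S1 (floor area 53≥17, lease 180≤288, dock doors 30≥8, highway distance 26≤26).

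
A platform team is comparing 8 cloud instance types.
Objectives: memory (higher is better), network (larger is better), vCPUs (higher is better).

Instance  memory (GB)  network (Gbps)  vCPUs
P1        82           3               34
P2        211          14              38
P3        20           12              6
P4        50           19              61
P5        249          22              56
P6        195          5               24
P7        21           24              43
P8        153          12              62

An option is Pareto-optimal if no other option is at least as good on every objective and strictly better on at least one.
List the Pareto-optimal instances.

P4, P5, P7, P8

P1: dominated by P2 (memory 211≥82, network 14≥3, vCPUs 38≥34).
P2: dominated by P5 (memory 249≥211, network 22≥14, vCPUs 56≥38).
P3: dominated by P2 (memory 211≥20, network 14≥12, vCPUs 38≥6).
P4: not dominated.
P5: not dominated (best memory).
P6: dominated by P2 (memory 211≥195, network 14≥5, vCPUs 38≥24).
P7: not dominated (best network).
P8: not dominated (best vCPUs).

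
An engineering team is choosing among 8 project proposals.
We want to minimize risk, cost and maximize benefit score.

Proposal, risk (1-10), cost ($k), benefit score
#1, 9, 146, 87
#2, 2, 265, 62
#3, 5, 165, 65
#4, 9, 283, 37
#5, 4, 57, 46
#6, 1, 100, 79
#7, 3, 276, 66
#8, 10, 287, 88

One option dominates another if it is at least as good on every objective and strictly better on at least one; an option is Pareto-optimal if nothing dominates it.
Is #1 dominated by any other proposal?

No

#2: worse on cost (265 vs 146).
#3: worse on cost (165 vs 146).
#4: worse on cost (283 vs 146).
#5: worse on benefit score (46 vs 87).
#6: worse on benefit score (79 vs 87).
#7: worse on cost (276 vs 146).
#8: worse on risk (10 vs 9).
No option is at least as good as #1 on every objective and strictly better on one.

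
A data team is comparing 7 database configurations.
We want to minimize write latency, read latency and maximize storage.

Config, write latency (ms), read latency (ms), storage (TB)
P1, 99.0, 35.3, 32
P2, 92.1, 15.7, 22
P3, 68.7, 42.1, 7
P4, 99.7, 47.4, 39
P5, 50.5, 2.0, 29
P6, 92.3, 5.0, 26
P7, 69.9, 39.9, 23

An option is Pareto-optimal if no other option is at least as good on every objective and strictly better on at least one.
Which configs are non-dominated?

P1: not dominated.
P2: dominated by P5 (write latency 50.5≤92.1, read latency 2.0≤15.7, storage 29≥22).
P3: dominated by P5 (write latency 50.5≤68.7, read latency 2.0≤42.1, storage 29≥7).
P4: not dominated (best storage).
P5: not dominated (best write latency).
P6: dominated by P5 (write latency 50.5≤92.3, read latency 2.0≤5.0, storage 29≥26).
P7: dominated by P5 (write latency 50.5≤69.9, read latency 2.0≤39.9, storage 29≥23).

P1, P4, P5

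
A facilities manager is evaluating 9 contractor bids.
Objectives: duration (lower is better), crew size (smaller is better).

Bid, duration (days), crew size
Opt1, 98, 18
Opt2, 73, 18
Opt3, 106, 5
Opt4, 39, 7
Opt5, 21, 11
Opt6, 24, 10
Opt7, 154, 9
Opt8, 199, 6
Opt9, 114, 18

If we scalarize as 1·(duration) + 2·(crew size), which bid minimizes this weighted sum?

Opt5

Opt1: 1·98 + 2·18 = 134
Opt2: 1·73 + 2·18 = 109
Opt3: 1·106 + 2·5 = 116
Opt4: 1·39 + 2·7 = 53
Opt5: 1·21 + 2·11 = 43
Opt6: 1·24 + 2·10 = 44
Opt7: 1·154 + 2·9 = 172
Opt8: 1·199 + 2·6 = 211
Opt9: 1·114 + 2·18 = 150
Lowest: Opt5 at 43.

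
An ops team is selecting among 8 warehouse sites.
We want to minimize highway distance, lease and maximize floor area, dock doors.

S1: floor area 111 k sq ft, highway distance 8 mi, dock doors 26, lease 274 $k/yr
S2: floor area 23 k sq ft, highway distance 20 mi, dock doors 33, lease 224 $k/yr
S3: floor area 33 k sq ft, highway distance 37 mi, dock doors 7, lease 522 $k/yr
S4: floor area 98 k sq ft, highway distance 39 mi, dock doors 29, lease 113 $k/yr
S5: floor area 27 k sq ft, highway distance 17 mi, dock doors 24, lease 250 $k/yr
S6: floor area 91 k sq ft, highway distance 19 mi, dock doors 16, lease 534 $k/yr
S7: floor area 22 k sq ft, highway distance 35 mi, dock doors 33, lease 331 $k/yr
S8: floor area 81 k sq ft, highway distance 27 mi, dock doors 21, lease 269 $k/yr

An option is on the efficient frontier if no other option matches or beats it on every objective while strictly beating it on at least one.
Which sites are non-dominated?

S1: not dominated (best floor area).
S2: not dominated.
S3: dominated by S1 (floor area 111≥33, highway distance 8≤37, dock doors 26≥7, lease 274≤522).
S4: not dominated (best lease).
S5: not dominated.
S6: dominated by S1 (floor area 111≥91, highway distance 8≤19, dock doors 26≥16, lease 274≤534).
S7: dominated by S2 (floor area 23≥22, highway distance 20≤35, dock doors 33≥33, lease 224≤331).
S8: not dominated.

S1, S2, S4, S5, S8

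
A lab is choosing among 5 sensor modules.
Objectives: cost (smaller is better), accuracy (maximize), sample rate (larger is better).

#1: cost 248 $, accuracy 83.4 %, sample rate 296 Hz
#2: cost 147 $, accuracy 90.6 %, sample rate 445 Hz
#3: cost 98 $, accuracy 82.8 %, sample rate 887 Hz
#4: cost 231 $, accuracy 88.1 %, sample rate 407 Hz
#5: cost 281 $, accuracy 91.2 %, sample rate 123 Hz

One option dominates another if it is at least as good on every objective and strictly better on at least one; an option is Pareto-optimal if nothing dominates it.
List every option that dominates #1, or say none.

#2: cost 147≤248, accuracy 90.6≥83.4, sample rate 445≥296 — dominates #1.
#4: cost 231≤248, accuracy 88.1≥83.4, sample rate 407≥296 — dominates #1.
Others (#3, #5) are each worse than #1 on at least one objective.

#2, #4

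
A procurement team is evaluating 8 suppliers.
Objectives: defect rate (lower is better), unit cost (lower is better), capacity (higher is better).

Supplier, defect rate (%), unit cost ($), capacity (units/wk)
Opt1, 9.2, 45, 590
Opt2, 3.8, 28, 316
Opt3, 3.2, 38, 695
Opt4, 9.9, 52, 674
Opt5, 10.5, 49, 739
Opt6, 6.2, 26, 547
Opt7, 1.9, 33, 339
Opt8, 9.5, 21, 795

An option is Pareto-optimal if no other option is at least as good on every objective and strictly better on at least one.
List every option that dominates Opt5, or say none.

Opt8: defect rate 9.5≤10.5, unit cost 21≤49, capacity 795≥739 — dominates Opt5.
Others (Opt1, Opt2, Opt3, Opt4, Opt6, Opt7) are each worse than Opt5 on at least one objective.

Opt8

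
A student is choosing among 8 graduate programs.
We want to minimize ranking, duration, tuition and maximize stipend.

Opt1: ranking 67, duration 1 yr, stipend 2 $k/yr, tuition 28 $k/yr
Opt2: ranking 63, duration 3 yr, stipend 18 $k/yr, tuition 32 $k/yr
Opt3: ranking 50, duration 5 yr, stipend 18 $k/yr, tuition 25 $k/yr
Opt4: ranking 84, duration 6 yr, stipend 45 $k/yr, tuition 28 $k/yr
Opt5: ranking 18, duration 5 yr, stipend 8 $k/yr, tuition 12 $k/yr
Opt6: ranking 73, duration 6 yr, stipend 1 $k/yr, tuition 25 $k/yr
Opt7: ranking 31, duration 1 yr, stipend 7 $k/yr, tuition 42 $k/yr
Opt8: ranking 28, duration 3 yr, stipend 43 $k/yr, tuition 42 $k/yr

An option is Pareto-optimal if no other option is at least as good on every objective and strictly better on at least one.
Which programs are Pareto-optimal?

Opt1: not dominated.
Opt2: not dominated.
Opt3: not dominated.
Opt4: not dominated (best stipend).
Opt5: not dominated (best ranking).
Opt6: dominated by Opt3 (ranking 50≤73, duration 5≤6, stipend 18≥1, tuition 25≤25).
Opt7: not dominated.
Opt8: not dominated.

Opt1, Opt2, Opt3, Opt4, Opt5, Opt7, Opt8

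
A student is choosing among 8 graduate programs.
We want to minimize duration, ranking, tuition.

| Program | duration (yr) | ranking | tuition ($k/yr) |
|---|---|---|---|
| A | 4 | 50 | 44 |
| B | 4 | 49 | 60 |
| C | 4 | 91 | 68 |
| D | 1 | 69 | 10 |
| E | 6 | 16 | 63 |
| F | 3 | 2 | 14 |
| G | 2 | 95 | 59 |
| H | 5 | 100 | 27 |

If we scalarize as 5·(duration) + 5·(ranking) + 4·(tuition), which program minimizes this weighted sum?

F

A: 5·4 + 5·50 + 4·44 = 446
B: 5·4 + 5·49 + 4·60 = 505
C: 5·4 + 5·91 + 4·68 = 747
D: 5·1 + 5·69 + 4·10 = 390
E: 5·6 + 5·16 + 4·63 = 362
F: 5·3 + 5·2 + 4·14 = 81
G: 5·2 + 5·95 + 4·59 = 721
H: 5·5 + 5·100 + 4·27 = 633
Lowest: F at 81.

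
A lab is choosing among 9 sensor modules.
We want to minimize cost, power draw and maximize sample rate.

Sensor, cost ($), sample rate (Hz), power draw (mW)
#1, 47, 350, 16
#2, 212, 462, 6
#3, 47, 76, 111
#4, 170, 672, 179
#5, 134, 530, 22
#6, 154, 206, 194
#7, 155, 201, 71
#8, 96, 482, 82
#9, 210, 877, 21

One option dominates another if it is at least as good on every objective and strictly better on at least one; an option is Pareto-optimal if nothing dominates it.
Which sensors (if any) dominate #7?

#1: cost 47≤155, sample rate 350≥201, power draw 16≤71 — dominates #7.
#5: cost 134≤155, sample rate 530≥201, power draw 22≤71 — dominates #7.
Others (#2, #3, #4, #6, #8, #9) are each worse than #7 on at least one objective.

#1, #5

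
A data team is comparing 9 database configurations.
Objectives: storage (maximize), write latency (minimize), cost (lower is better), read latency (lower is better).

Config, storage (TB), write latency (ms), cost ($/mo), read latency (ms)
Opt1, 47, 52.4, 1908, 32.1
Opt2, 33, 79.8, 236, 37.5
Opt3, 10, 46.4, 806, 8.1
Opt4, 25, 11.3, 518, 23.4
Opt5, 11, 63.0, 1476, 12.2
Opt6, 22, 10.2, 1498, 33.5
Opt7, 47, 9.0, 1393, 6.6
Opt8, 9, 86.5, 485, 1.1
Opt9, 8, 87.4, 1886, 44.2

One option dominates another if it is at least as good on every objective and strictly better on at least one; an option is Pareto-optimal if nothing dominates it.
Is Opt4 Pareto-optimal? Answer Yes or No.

Yes

Opt1: worse on write latency (52.4 vs 11.3).
Opt2: worse on write latency (79.8 vs 11.3).
Opt3: worse on storage (10 vs 25).
Opt5: worse on storage (11 vs 25).
Opt6: worse on storage (22 vs 25).
Opt7: worse on cost (1393 vs 518).
Opt8: worse on storage (9 vs 25).
Opt9: worse on storage (8 vs 25).
No option is at least as good as Opt4 on every objective and strictly better on one.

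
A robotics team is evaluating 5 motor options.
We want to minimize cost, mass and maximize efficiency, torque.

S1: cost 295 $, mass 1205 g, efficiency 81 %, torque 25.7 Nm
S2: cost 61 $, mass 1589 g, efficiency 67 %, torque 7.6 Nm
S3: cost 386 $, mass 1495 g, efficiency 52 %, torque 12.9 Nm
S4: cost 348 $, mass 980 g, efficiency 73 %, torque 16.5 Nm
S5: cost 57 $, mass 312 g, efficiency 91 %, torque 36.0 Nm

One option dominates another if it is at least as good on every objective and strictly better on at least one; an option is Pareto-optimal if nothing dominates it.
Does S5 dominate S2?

Yes

S5 vs S2: cost 57≤61, mass 312≤1589, efficiency 91≥67, torque 36.0≥7.6 — S5 is at least as good on every objective with at least one strict improvement.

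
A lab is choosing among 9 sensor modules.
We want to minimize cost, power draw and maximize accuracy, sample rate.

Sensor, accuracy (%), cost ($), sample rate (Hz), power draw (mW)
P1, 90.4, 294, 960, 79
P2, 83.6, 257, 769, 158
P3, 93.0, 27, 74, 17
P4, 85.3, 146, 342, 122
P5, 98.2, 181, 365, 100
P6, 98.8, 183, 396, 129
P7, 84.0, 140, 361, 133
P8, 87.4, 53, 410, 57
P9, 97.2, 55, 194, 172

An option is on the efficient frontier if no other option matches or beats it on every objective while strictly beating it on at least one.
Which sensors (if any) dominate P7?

P8

P8: accuracy 87.4≥84.0, cost 53≤140, sample rate 410≥361, power draw 57≤133 — dominates P7.
Others (P1, P2, P3, P4, P5, P6, P9) are each worse than P7 on at least one objective.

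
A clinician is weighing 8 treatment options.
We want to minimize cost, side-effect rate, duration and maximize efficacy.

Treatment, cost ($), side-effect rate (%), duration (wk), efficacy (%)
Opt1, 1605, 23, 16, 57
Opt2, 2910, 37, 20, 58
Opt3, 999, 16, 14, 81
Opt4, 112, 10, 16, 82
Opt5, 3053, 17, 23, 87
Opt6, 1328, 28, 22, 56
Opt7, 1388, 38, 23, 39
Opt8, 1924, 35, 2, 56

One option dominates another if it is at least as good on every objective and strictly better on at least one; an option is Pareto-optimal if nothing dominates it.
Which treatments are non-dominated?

Opt3, Opt4, Opt5, Opt8

Opt1: dominated by Opt3 (cost 999≤1605, side-effect rate 16≤23, duration 14≤16, efficacy 81≥57).
Opt2: dominated by Opt3 (cost 999≤2910, side-effect rate 16≤37, duration 14≤20, efficacy 81≥58).
Opt3: not dominated.
Opt4: not dominated (best cost).
Opt5: not dominated (best efficacy).
Opt6: dominated by Opt3 (cost 999≤1328, side-effect rate 16≤28, duration 14≤22, efficacy 81≥56).
Opt7: dominated by Opt3 (cost 999≤1388, side-effect rate 16≤38, duration 14≤23, efficacy 81≥39).
Opt8: not dominated (best duration).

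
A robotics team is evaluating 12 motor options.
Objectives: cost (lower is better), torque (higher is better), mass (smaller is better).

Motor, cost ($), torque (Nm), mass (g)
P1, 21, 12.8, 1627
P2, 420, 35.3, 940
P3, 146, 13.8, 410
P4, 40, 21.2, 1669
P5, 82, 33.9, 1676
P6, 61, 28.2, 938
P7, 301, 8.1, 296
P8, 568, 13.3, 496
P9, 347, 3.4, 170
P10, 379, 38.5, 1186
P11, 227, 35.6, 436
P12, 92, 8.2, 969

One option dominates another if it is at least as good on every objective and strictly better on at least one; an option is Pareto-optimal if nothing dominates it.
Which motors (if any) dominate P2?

P11

P11: cost 227≤420, torque 35.6≥35.3, mass 436≤940 — dominates P2.
Others (P1, P3, P4, P5, P6, P7, P8, P9, P10, P12) are each worse than P2 on at least one objective.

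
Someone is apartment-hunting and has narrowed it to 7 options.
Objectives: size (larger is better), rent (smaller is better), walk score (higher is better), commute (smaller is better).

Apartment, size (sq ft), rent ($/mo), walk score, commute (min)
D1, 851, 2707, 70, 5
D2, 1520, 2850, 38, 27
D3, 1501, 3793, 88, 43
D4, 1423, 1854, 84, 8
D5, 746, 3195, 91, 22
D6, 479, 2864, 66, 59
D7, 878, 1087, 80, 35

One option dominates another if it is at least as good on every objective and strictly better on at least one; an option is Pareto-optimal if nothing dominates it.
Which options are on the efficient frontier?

D1, D2, D3, D4, D5, D7

D1: not dominated (best commute).
D2: not dominated (best size).
D3: not dominated.
D4: not dominated.
D5: not dominated (best walk score).
D6: dominated by D1 (size 851≥479, rent 2707≤2864, walk score 70≥66, commute 5≤59).
D7: not dominated (best rent).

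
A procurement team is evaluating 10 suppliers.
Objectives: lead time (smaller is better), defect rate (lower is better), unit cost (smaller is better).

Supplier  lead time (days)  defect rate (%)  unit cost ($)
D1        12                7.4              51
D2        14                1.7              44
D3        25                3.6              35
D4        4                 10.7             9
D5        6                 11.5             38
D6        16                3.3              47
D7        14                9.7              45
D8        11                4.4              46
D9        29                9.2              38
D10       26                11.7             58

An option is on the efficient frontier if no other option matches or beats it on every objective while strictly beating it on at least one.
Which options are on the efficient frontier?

D1: dominated by D8 (lead time 11≤12, defect rate 4.4≤7.4, unit cost 46≤51).
D2: not dominated (best defect rate).
D3: not dominated.
D4: not dominated (best lead time).
D5: dominated by D4 (lead time 4≤6, defect rate 10.7≤11.5, unit cost 9≤38).
D6: dominated by D2 (lead time 14≤16, defect rate 1.7≤3.3, unit cost 44≤47).
D7: dominated by D2 (lead time 14≤14, defect rate 1.7≤9.7, unit cost 44≤45).
D8: not dominated.
D9: dominated by D3 (lead time 25≤29, defect rate 3.6≤9.2, unit cost 35≤38).
D10: dominated by D1 (lead time 12≤26, defect rate 7.4≤11.7, unit cost 51≤58).

D2, D3, D4, D8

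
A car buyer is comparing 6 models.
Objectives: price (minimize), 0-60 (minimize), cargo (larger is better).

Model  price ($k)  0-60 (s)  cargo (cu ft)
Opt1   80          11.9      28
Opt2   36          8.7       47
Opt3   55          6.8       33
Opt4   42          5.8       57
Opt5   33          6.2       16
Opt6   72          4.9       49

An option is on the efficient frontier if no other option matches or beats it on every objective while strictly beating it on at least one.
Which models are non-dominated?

Opt2, Opt4, Opt5, Opt6

Opt1: dominated by Opt2 (price 36≤80, 0-60 8.7≤11.9, cargo 47≥28).
Opt2: not dominated.
Opt3: dominated by Opt4 (price 42≤55, 0-60 5.8≤6.8, cargo 57≥33).
Opt4: not dominated (best cargo).
Opt5: not dominated (best price).
Opt6: not dominated (best 0-60).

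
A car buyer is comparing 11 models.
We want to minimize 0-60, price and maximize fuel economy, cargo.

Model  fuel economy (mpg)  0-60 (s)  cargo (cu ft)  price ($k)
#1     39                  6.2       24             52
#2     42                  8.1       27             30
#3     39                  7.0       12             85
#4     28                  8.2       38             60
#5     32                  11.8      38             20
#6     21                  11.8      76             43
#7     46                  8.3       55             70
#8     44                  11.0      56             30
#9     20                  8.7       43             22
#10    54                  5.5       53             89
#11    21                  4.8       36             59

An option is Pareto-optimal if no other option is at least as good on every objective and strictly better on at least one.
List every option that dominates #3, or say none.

#1

#1: fuel economy 39≥39, 0-60 6.2≤7.0, cargo 24≥12, price 52≤85 — dominates #3.
Others (#2, #4, #5, #6, #7, #8, #9, #10, #11) are each worse than #3 on at least one objective.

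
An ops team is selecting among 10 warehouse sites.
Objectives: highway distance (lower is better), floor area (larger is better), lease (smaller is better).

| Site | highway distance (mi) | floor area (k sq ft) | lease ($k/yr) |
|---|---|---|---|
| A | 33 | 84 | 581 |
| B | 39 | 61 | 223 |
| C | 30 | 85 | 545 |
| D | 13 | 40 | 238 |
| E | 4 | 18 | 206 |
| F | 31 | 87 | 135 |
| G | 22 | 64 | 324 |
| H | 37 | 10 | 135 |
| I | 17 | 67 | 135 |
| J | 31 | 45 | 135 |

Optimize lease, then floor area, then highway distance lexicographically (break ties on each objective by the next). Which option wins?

First minimize lease: best is 135, kept {F, H, I, J}.
Then maximize floor area: best is 87, kept {F}.

F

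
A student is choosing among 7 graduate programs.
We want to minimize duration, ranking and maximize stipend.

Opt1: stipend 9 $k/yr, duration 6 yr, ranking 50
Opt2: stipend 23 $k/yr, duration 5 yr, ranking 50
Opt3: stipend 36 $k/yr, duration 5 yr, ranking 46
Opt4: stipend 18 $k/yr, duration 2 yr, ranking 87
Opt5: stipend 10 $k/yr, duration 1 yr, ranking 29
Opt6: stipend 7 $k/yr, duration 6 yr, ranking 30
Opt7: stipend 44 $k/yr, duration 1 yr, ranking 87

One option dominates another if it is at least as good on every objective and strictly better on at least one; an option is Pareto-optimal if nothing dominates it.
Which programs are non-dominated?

Opt3, Opt5, Opt7

Opt1: dominated by Opt2 (stipend 23≥9, duration 5≤6, ranking 50≤50).
Opt2: dominated by Opt3 (stipend 36≥23, duration 5≤5, ranking 46≤50).
Opt3: not dominated.
Opt4: dominated by Opt7 (stipend 44≥18, duration 1≤2, ranking 87≤87).
Opt5: not dominated (best ranking).
Opt6: dominated by Opt5 (stipend 10≥7, duration 1≤6, ranking 29≤30).
Opt7: not dominated (best stipend).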